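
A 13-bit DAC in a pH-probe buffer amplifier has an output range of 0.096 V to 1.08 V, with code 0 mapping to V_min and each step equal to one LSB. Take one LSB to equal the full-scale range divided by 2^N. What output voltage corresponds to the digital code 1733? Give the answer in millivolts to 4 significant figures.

304.2 mV

Range = 1.08 − (0.096) = 0.984 V. LSB = 0.984 V / 2^13.
V_out = 0.096 + 1733 × (0.984/8192) V
      = 0.096 V + 0.208163 V = 0.304163 V.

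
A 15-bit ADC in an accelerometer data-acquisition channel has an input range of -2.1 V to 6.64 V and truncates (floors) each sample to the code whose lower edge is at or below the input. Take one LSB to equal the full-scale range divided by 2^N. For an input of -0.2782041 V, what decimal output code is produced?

6830

Range = 6.64 − (-2.1) = 8.74 V. LSB = 8.74 V / 2^15 ≈ 266.7 µV.
code = ⌊(V_in − V_min)/LSB⌋ = ⌊(V_in − V_min) × 2^15 / range⌋
     = ⌊(-0.2782041 − (-2.1)) × 32768 / 8.74⌋ = ⌊1.8217959 × 32768/8.74⌋
     = ⌊6830.276⌋ = 6830.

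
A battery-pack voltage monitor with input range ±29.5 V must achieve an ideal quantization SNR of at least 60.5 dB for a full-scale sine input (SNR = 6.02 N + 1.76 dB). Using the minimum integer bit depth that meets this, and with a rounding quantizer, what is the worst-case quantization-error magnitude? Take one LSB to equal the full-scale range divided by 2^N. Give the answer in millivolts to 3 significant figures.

28.8 mV

The full-scale span is 29.5 − (-29.5) = 59 V.
Solving 6.02 N ≥ 60.5 − 1.76: N ≥ 9.757. Round up → N = 10.
LSB = 59 V / 2^10 = 57.617 mV.
Max error for round-to-nearest is LSB/2 = 28.8 mV.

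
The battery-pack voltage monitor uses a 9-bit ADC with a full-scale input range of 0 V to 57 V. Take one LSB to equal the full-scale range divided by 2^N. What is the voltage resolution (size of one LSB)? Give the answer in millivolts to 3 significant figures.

Range is 57 V.
There are 2^9 = 512 steps.
One LSB is 57 V / 512 = 111 mV.

111 mV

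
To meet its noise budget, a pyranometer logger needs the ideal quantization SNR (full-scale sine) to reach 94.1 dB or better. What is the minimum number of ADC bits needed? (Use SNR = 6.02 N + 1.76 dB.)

N ≥ (94.1 − 1.76)/6.02 = 15.339 → N_min = 16.

16 bits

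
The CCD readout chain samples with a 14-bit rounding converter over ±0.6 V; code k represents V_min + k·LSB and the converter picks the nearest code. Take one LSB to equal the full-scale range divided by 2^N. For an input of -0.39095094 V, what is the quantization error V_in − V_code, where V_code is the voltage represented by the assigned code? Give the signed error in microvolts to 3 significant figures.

Range = 0.6 − (-0.6) = 1.2 V. LSB = 1.2 V / 2^14 ≈ 73.24 µV.
(-0.39095094 − (-0.6)) / LSB = 0.20904906 × 16384/1.2 = 2854.2165. Nearest integer: k = 2854.
V_code = -0.6 + (2854/16384) × 1.2 = -0.39096679688 V.
V_in − V_code = -0.39095094 − (-0.39096679688) = +15.9 µV.

+15.9 µV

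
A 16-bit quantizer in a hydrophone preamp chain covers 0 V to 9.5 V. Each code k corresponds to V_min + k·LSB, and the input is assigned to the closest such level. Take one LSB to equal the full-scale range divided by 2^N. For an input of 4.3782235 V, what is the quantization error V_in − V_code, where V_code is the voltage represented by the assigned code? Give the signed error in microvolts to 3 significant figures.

+42.0 µV

V_FS = 9.5 V. LSB = 9.5 V / 2^16 ≈ 145.0 µV.
Position in LSBs: (4.3782235 − (0)) × 65536/9.5 = 30203.2900; rounding gives k = 30203.
Reconstructed level: 0 + 30203 × 9.5/65536 V = 4.3781814575 V.
e = 4.3782235 − (4.3781814575) = +42.0 µV.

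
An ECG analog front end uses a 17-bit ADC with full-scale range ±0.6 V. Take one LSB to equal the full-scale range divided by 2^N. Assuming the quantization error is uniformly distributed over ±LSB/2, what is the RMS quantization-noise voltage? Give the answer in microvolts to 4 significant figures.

2.643 µV

Range = 0.6 − (-0.6) = 1.2 V.
LSB = 1.2 V / 2^17 = 9.15527 µV.
RMS of a uniform error over width LSB is LSB/√12 = 2.643 µV.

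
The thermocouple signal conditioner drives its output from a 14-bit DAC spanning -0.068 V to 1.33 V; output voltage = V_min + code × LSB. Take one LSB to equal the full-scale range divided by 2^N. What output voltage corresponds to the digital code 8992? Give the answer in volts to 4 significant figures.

The full-scale span is 1.33 − (-0.068) = 1.398 V. LSB = 1.398 V / 2^14.
V_out = -0.068 + 8992 × (1.398/16384) V
      = -0.068 V + 0.767262 V = 0.699262 V.

0.6993 V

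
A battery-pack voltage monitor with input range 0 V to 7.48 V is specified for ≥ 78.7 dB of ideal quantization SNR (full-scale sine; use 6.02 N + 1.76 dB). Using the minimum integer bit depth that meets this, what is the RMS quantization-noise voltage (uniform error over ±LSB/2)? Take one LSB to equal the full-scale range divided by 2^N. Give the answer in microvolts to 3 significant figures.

V_FS = 7.48 V.
6.02 N + 1.76 ≥ 78.7 gives N ≥ 12.781, so the minimum integer is 13.
One LSB is 7.48 V / 8192 = 0.91309 mV.
V_rms = LSB/√12 = 264 µV.

264 µV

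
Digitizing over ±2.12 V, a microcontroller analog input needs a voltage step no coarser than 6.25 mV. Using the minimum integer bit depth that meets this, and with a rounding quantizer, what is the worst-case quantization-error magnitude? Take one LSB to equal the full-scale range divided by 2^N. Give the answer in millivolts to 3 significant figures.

Full-scale range = 2.12 V − (-2.12 V) = 4.24 V.
Required number of levels: 4.24/6.25 mV = 678.40; smallest N with 2^N ≥ that is 10.
LSB = 4.24 V ÷ 2^10 = 4.24/1024 V = 4.1406 mV.
Half an LSB is 2.07 mV.

2.07 mV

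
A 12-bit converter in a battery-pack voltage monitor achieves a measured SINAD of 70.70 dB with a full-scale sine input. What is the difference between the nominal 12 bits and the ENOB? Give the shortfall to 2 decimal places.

N_eff = (70.70 − 1.76)/6.02 = 11.4518 bits.
Shortfall = 12 − 11.4518 = 0.5482 bits.

0.55 bits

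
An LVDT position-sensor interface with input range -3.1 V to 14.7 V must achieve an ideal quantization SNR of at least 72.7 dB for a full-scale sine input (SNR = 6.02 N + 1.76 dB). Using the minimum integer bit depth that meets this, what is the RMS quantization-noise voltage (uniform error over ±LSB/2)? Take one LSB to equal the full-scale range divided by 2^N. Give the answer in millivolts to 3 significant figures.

Full-scale range = 14.7 V − (-3.1 V) = 17.8 V.
6.02 N + 1.76 ≥ 72.7 gives N ≥ 11.784, so the minimum integer is 12.
One LSB is 17.8 V / 4096 = 4.3457 mV.
σ_q = LSB/√12 = 4.3457 mV/3.4641 = 1.25 mV.

1.25 mV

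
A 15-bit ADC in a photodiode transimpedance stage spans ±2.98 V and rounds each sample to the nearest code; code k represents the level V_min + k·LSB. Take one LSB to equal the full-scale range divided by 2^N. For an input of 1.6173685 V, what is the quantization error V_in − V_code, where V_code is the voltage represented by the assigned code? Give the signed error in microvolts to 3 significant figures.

+49.2 µV

Full-scale range = 2.98 V − (-2.98 V) = 5.96 V. LSB = 5.96 V / 2^15 ≈ 181.9 µV.
(1.6173685 − (-2.98)) / LSB = 4.5973685 × 32768/5.96 = 25276.2703. Nearest integer: k = 25276.
V_code = V_min + k × range/2^15 = -2.98 + 25276 × 5.96/32768 = 1.6173193359 V.
e = 1.6173685 − (1.6173193359) = +49.2 µV.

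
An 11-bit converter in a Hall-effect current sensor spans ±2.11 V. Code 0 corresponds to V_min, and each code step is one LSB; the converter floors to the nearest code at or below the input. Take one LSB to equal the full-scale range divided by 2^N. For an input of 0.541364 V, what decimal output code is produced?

1286

Full-scale range = 2.11 V − (-2.11 V) = 4.22 V. LSB = 4.22 V / 2^11 ≈ 2.061 mV.
code = ⌊(V_in − V_min)/LSB⌋ = ⌊(V_in − V_min) × 2^11 / range⌋
     = ⌊(0.541364 − (-2.11)) × 2048 / 4.22⌋ = ⌊2.651364 × 2048/4.22⌋
     = ⌊1286.728⌋ = 1286.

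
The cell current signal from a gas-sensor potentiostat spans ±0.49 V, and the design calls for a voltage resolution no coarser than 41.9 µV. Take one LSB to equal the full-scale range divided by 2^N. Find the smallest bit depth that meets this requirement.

The full-scale span is 0.49 − (-0.49) = 0.98 V.
Required number of levels: 0.98/41.9 µV = 23389; smallest N with 2^N ≥ that is 15.

15 bits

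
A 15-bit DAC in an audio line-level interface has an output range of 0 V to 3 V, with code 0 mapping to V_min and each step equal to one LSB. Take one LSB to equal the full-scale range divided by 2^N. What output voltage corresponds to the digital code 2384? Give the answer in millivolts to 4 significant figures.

218.3 mV

Full-scale range = 3 V. LSB = 3 V / 2^15.
Output = V_min + (2384/32768) × range = 0 + 0.0727539 × 3 V
      = 0 + 0.218262 = 0.218262 V.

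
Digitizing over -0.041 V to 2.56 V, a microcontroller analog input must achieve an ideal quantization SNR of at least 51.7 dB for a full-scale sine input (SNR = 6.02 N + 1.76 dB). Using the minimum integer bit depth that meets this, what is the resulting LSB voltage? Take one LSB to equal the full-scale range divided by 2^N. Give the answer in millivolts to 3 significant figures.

5.08 mV

Range = 2.56 − (-0.041) = 2.601 V.
Required N = ⌈(51.7 − 1.76)/6.02⌉ = ⌈8.296⌉ = 9.
LSB = 2.601 V ÷ 2^9 = 2.601/512 V = 5.08 mV.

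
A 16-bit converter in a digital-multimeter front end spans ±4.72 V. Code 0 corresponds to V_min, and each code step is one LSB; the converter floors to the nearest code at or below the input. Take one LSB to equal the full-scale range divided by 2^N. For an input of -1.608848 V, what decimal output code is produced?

Span: 4.72 V − (-4.72 V) = 9.44 V. LSB = 9.44 V / 2^16 ≈ 144.0 µV.
code = ⌊(V_in − V_min)/LSB⌋ = ⌊(V_in − V_min) × 2^16 / range⌋
     = ⌊(-1.608848 − (-4.72)) × 65536 / 9.44⌋ = ⌊3.111152 × 65536/9.44⌋
     = ⌊21598.777⌋ = 21598.

21598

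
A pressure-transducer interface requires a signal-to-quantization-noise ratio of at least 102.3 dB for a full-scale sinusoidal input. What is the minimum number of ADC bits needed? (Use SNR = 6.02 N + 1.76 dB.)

17 bits

Solving 6.02 N ≥ 102.3 − 1.76: N ≥ 16.701. Round up → N = 17.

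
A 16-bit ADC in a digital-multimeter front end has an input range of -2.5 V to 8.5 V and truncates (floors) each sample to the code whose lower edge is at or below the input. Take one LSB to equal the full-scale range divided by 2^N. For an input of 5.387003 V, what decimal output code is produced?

46989

Range = 8.5 − (-2.5) = 11 V. LSB = 11 V / 2^16 ≈ 167.8 µV.
V_in − V_min = 5.387003 − (-2.5) = 7.887003 V.
Divide by LSB: 7.887003 × 65536/11 = 46989.3299.
Truncating gives code 46989.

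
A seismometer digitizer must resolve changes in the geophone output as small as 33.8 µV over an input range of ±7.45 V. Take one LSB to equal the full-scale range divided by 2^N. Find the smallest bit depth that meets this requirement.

19 bits

Full-scale range = 7.45 V − (-7.45 V) = 14.9 V.
Need 2^N ≥ 14.9 V / 33.8 µV = 440800 → N_min = 19.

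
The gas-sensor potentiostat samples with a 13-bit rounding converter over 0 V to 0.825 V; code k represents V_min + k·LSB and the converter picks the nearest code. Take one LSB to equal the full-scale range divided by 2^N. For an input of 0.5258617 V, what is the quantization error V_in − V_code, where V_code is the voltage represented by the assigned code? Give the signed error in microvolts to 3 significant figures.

Span = 0.825 V. LSB = 0.825 V / 2^13 ≈ 100.7 µV.
(0.5258617 − (0)) / LSB = 0.5258617 × 8192/0.825 = 5221.6473. Nearest integer: k = 5222.
Reconstructed level: 0 + 5222 × 0.825/8192 V = 0.5258972168 V.
V_in − V_code = 0.5258617 − (0.5258972168) = −35.5 µV.

−35.5 µV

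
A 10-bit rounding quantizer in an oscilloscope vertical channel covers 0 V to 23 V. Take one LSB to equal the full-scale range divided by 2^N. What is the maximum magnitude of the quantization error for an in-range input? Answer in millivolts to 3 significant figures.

11.2 mV

Full-scale range = 23 V.
Step size = 23/1024 V = 22.461 mV.
|e|_max = LSB/2 = 11.2 mV.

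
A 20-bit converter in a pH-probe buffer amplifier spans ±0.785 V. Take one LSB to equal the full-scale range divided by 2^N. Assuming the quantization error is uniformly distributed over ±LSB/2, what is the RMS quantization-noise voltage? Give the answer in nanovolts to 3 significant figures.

Full-scale range = 0.785 V − (-0.785 V) = 1.57 V.
LSB = 1.57 V / 2^20 = 1.4973 µV.
RMS of a uniform error over width LSB is LSB/√12 = 432 nV.

432 nV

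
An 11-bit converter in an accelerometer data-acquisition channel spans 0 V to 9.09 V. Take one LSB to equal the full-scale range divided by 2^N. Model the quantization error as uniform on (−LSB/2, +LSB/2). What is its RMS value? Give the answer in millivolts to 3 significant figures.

V_FS = 9.09 V.
LSB = 9.09 V / 2^11 = 4.4385 mV.
σ_q = LSB/√12 = 4.4385 mV/3.4641 = 1.28 mV.

1.28 mV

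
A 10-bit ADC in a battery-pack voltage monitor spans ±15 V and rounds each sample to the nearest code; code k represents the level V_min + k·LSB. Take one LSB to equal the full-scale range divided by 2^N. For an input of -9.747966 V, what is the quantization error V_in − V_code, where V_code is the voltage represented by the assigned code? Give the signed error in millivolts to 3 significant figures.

Range = 15 − (-15) = 30 V. LSB = 30 V / 2^10 ≈ 29.30 mV.
(-9.747966 − (-15)) / LSB = 5.252034 × 1024/30 = 179.2694. Nearest integer: k = 179.
Reconstructed level: -15 + 179 × 30/1024 V = -9.755859375 V.
Error = V_in − V_code = -9.747966 − (-9.755859375) = +7.89 mV.

+7.89 mV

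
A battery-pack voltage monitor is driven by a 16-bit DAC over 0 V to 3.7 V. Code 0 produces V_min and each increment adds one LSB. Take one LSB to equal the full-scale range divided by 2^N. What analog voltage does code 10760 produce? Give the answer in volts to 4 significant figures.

0.6075 V

Span = 3.7 V. LSB = 3.7 V / 2^16.
V_out = 0 + 10760 × (3.7/65536) V
      = 0 + 0.607483 = 0.607483 V.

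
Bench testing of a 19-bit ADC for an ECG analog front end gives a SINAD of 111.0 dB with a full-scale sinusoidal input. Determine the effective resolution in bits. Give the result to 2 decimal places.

ENOB = (111.0 − 1.76)/6.02 = 18.1462 bits.

18.15 bits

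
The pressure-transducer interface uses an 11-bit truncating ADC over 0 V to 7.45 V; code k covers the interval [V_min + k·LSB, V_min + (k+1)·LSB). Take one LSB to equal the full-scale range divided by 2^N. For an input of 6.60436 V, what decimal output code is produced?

Full-scale range = 7.45 V. LSB = 7.45 V / 2^11 ≈ 3.638 mV.
V_in − V_min = 6.60436 − (0) = 6.60436 V.
Divide by LSB: 6.60436 × 2048/7.45 = 1815.5341.
Truncating gives code 1815.

1815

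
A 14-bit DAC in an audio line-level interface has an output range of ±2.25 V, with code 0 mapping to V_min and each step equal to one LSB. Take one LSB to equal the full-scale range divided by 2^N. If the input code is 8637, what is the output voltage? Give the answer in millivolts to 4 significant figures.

122.2 mV

The full-scale span is 2.25 − (-2.25) = 4.5 V. LSB = 4.5 V / 2^14.
V_out = -2.25 + 8637 × (4.5/16384) V
      = -2.25 V + 2.37222 V = 0.122223 V.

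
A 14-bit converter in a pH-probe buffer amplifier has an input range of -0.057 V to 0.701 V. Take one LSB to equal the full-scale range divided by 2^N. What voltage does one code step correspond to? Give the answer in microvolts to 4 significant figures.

46.26 µV

Full-scale range = 0.701 V − (-0.057 V) = 0.758 V.
There are 2^14 = 16384 steps.
One LSB is 0.758 V / 16384 = 46.26 µV.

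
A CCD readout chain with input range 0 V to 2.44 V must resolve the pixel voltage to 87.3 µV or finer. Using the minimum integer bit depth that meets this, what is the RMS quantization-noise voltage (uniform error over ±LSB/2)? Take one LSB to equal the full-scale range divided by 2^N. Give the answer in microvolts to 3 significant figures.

V_FS = 2.44 V.
Required number of levels: 2.44/87.3 µV = 27950; smallest N with 2^N ≥ that is 15.
LSB = 2.44 V / 2^15 = 74.463 µV.
RMS noise = LSB/√12 = 21.5 µV.

21.5 µV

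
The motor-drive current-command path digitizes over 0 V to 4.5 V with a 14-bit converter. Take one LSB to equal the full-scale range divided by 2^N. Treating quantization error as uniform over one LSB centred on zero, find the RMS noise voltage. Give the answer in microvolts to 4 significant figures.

79.29 µV

V_FS = 4.5 V.
LSB = 4.5 V / 2^14 = 274.658 µV.
RMS of a uniform error over width LSB is LSB/√12 = 79.29 µV.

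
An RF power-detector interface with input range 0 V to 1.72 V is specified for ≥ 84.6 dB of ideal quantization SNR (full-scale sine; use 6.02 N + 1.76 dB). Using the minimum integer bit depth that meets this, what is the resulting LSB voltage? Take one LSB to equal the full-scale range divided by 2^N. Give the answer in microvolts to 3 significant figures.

Span = 1.72 V.
Solving 6.02 N ≥ 84.6 − 1.76: N ≥ 13.761. Round up → N = 14.
LSB = 1.72 V ÷ 2^14 = 1.72/16384 V = 105 µV.

105 µV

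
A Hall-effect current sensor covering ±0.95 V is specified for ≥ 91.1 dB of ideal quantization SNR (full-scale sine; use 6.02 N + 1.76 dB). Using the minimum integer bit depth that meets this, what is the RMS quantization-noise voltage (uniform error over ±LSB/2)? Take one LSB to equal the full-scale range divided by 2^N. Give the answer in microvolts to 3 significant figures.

16.7 µV

Span: 0.95 V − (-0.95 V) = 1.9 V.
Required N = ⌈(91.1 − 1.76)/6.02⌉ = ⌈14.841⌉ = 15.
LSB = 1.9 V ÷ 2^15 = 1.9/32768 V = 57.983 µV.
σ_q = LSB/√12 = 57.983 µV/3.4641 = 16.7 µV.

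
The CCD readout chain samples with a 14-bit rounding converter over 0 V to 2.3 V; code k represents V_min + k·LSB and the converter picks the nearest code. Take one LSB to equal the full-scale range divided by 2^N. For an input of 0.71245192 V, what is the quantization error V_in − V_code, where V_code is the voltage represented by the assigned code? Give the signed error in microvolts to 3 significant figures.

+19.1 µV

V_FS = 2.3 V. LSB = 2.3 V / 2^14 ≈ 140.4 µV.
Position in LSBs: (0.71245192 − (0)) × 16384/2.3 = 5075.1358; rounding gives k = 5075.
V_code = V_min + k × range/2^14 = 0 + 5075 × 2.3/16384 = 0.71243286133 V.
e = 0.71245192 − (0.71243286133) = +19.1 µV.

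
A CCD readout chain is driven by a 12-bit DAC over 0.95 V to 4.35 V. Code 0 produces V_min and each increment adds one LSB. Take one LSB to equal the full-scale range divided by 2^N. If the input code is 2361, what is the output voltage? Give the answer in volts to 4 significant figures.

Range = 4.35 − (0.95) = 3.4 V. LSB = 3.4 V / 2^12.
V_out = 0.95 + 2361 × (3.4/4096) V
      = 0.95 V + 1.95981 V = 2.90981 V.

2.910 V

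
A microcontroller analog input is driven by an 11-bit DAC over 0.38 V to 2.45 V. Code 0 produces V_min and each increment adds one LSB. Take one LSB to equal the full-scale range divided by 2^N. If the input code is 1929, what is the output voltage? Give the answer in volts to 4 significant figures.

2.330 V

Span: 2.45 V − (0.38 V) = 2.07 V. LSB = 2.07 V / 2^11.
V_out = V_min + code × LSB = 0.38 V + 1929 × 2.07 V / 2048
      = 0.38 V + 1.94972 V = 2.32972 V.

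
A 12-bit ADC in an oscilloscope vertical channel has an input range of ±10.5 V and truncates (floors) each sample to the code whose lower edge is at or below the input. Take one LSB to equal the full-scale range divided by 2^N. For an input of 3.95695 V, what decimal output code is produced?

The full-scale span is 10.5 − (-10.5) = 21 V. LSB = 21 V / 2^12 ≈ 5.127 mV.
V_in − V_min = 3.95695 − (-10.5) = 14.45695 V.
Divide by LSB: 14.45695 × 4096/21 = 2819.7937.
Truncating gives code 2819.

2819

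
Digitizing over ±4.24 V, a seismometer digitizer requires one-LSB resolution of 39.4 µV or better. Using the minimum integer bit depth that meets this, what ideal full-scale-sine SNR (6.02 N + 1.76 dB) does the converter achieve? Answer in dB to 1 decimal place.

Range = 4.24 − (-4.24) = 8.48 V.
Required number of levels: 8.48/39.4 µV = 215230; smallest N with 2^N ≥ that is 18.
SNR = 6.02 × 18 + 1.76 = 110.12 dB.

110.1 dB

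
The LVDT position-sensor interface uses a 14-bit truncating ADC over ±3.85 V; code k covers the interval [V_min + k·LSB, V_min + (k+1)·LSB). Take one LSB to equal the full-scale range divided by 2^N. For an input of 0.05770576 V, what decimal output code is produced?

The full-scale span is 3.85 − (-3.85) = 7.7 V. LSB = 7.7 V / 2^14 ≈ 470.0 µV.
(V_in − V_min) × 2^14/range = (0.05770576 − (-3.85)) × 16384/7.7 = 8314.786.
Floor → code = 8314.

8314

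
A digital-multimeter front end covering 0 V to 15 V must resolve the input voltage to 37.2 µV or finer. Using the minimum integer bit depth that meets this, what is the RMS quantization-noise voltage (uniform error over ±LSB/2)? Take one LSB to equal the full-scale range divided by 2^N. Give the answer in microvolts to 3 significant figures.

Range is 15 V.
15 V / 37.2 µV = 403200. Since 2^18 = 262144 and 2^19 = 524288, N = 19.
LSB = 15 V / 2^19 = 28.610 µV.
V_rms = LSB/√12 = 8.26 µV.

8.26 µV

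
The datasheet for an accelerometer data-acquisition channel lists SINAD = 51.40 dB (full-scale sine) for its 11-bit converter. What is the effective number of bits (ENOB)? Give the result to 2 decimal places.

Inverting SNR = 6.02 N + 1.76: N_eff = (51.40 − 1.76)/6.02 = 8.2458.

8.25 bits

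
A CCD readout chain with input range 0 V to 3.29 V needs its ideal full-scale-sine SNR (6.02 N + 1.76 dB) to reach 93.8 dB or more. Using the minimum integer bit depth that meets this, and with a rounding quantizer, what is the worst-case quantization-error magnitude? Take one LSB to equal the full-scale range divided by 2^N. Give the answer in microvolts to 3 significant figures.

25.1 µV

V_FS = 3.29 V.
Solving 6.02 N ≥ 93.8 − 1.76: N ≥ 15.289. Round up → N = 16.
LSB = 3.29 V / 2^16 = 50.201 µV.
|e|_max = LSB/2 = 25.1 µV.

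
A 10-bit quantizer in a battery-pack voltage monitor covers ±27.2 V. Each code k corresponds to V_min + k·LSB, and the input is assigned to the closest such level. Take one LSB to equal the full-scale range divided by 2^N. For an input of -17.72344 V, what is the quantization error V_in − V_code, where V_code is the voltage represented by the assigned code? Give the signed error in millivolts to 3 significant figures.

Range = 27.2 − (-27.2) = 54.4 V. LSB = 54.4 V / 2^10 ≈ 53.13 mV.
(-17.72344 − (-27.2)) / LSB = 9.47656 × 1024/54.4 = 178.3823. Nearest integer: k = 178.
Reconstructed level: -27.2 + 178 × 54.4/1024 V = -17.74375000 V.
Error = V_in − V_code = -17.72344 − (-17.74375000) = +20.3 mV.

+20.3 mV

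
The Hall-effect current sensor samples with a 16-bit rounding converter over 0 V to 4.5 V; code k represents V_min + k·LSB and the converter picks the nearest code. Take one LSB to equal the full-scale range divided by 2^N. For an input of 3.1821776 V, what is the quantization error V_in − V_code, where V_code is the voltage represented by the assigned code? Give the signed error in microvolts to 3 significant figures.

−12.3 µV

Span = 4.5 V. LSB = 4.5 V / 2^16 ≈ 68.66 µV.
(V_in − V_min)/LSB = (3.1821776 − (0)) × 65536/4.5 = 46343.8203 → nearest code k = 46344.
V_code = V_min + k × range/2^16 = 0 + 46344 × 4.5/65536 = 3.1821899414 V.
V_in − V_code = 3.1821776 − (3.1821899414) = −12.3 µV.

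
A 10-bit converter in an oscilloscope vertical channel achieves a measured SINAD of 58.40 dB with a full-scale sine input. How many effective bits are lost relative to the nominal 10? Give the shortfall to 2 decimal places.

Effective bits = (58.40 − 1.76)/6.02 = 9.4086.
10 − 9.4086 = 0.59 bits below nominal.

0.59 bits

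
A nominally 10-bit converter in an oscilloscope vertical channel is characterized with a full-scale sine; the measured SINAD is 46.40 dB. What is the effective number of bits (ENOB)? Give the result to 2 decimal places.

7.42 bits

ENOB = (SINAD − 1.76) / 6.02 = (46.40 − 1.76) / 6.02 = 44.64 / 6.02 = 7.4153.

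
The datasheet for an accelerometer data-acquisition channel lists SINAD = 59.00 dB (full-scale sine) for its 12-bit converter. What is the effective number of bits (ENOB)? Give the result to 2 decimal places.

9.51 bits

ENOB = (SINAD − 1.76) / 6.02 = (59.00 − 1.76) / 6.02 = 57.24 / 6.02 = 9.5083.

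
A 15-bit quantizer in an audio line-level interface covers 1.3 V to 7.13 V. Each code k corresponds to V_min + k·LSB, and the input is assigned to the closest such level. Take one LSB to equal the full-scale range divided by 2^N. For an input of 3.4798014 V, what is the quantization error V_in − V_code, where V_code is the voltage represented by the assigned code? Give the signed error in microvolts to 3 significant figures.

−43.6 µV

Range = 7.13 − (1.3) = 5.83 V. LSB = 5.83 V / 2^15 ≈ 177.9 µV.
(V_in − V_min)/LSB = (3.4798014 − (1.3)) × 32768/5.83 = 12251.7551 → nearest code k = 12252.
Reconstructed level: 1.3 + 12252 × 5.83/32768 V = 3.4798449707 V.
V_in − V_code = 3.4798014 − (3.4798449707) = −43.6 µV.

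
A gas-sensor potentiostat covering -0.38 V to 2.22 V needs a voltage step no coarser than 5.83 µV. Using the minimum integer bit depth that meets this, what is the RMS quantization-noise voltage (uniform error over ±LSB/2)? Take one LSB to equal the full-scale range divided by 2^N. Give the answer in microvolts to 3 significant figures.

1.43 µV

The full-scale span is 2.22 − (-0.38) = 2.6 V.
Levels needed ≥ 2.6/5.83 µV = 446000. 2^19 = 524288 suffices, so N_min = 19.
LSB = 2.6 V / 2^19 = 4.9591 µV.
RMS noise = LSB/√12 = 1.43 µV.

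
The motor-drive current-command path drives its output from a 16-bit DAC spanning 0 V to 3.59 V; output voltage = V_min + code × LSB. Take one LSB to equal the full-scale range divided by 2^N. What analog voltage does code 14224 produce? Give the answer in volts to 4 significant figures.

0.7792 V

Full-scale range = 3.59 V. LSB = 3.59 V / 2^16.
V_out = V_min + code × LSB = 0 V + 14224 × 3.59 V / 65536
      = 0 + 0.779177 = 0.779177 V.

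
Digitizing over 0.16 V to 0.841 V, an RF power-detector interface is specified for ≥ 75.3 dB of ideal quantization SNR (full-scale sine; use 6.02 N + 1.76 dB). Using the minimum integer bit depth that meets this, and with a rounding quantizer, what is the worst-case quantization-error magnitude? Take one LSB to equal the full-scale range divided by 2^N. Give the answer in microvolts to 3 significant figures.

The full-scale span is 0.841 − (0.16) = 0.681 V.
6.02 N + 1.76 ≥ 75.3 gives N ≥ 12.216, so the minimum integer is 13.
LSB = 0.681 V / 2^13 = 83.130 µV.
Half an LSB is 41.6 µV.

41.6 µV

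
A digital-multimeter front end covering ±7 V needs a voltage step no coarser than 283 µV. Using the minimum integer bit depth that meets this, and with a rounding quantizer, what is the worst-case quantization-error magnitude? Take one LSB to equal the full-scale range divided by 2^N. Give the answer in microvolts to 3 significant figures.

Span: 7 V − (-7 V) = 14 V.
Required number of levels: 14/283 µV = 49470; smallest N with 2^N ≥ that is 16.
One LSB is 14 V / 65536 = 213.62 µV.
Max error for round-to-nearest is LSB/2 = 107 µV.

107 µV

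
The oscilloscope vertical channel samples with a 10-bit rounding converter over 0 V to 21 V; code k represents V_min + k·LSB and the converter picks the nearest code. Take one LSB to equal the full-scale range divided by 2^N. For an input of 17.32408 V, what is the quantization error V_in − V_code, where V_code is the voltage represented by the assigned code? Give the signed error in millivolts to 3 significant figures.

Full-scale range = 21 V. LSB = 21 V / 2^10 ≈ 20.51 mV.
(17.32408 − (0)) / LSB = 17.32408 × 1024/21 = 844.7551. Nearest integer: k = 845.
Reconstructed level: 0 + 845 × 21/1024 V = 17.32910156 V.
V_in − V_code = 17.32408 − (17.32910156) = −5.02 mV.

−5.02 mV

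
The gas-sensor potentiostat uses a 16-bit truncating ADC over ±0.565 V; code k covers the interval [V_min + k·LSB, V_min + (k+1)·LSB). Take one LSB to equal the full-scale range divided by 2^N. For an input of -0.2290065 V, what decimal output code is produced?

The full-scale span is 0.565 − (-0.565) = 1.13 V. LSB = 1.13 V / 2^16 ≈ 17.24 µV.
(V_in − V_min) × 2^16/range = (-0.2290065 − (-0.565)) × 65536/1.13 = 19486.434.
Floor → code = 19486.

19486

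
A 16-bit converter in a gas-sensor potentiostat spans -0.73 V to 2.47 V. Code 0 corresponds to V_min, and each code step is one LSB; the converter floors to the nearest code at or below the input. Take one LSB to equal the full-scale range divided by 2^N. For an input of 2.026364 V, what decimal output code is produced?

Full-scale range = 2.47 V − (-0.73 V) = 3.2 V. LSB = 3.2 V / 2^16 ≈ 48.83 µV.
V_in − V_min = 2.026364 − (-0.73) = 2.756364 V.
Divide by LSB: 2.756364 × 65536/3.2 = 56450.3347.
Truncating gives code 56450.

56450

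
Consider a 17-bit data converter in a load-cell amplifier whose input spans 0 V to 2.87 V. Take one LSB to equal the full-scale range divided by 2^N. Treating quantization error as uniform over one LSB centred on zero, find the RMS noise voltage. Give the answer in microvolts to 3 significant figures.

6.32 µV

V_FS = 2.87 V.
LSB = 2.87 V / 2^17 = 21.896 µV.
RMS of a uniform error over width LSB is LSB/√12 = 6.32 µV.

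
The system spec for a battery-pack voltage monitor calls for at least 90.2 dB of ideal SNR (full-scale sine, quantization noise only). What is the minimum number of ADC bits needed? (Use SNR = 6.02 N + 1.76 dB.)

15 bits

6.02 N + 1.76 ≥ 90.2 gives N ≥ 14.691, so the minimum integer is 15.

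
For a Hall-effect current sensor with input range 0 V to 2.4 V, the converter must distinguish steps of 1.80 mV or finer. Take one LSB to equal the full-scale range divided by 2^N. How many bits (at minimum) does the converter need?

Full-scale range = 2.4 V.
Required number of levels: 2.4/1.80 mV = 1333.3; smallest N with 2^N ≥ that is 11.

11 bits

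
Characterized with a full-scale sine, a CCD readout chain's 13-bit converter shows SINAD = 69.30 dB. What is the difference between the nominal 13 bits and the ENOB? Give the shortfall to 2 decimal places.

1.78 bits

ENOB = (SINAD − 1.76)/6.02 = (69.30 − 1.76)/6.02 = 11.2193 bits.
13 − 11.2193 = 1.78 bits below nominal.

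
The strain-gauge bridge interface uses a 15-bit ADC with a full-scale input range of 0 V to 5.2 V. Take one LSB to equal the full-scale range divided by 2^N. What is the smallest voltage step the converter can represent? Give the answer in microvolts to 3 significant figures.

159 µV

V_FS = 5.2 V.
Number of codes = 2^15 = 32768.
One LSB is 5.2 V / 32768 = 159 µV.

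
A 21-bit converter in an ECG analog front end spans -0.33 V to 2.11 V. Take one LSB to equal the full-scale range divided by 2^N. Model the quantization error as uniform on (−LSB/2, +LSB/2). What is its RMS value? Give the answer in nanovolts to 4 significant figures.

Range = 2.11 − (-0.33) = 2.44 V.
LSB = 2.44 V ÷ 2^21 = 2.44/2097152 V = 1.16348 µV.
For a uniform distribution on [−LSB/2, +LSB/2], V_rms = LSB/√12 = 1.16348 µV/3.4641 = 335.9 nV.

335.9 nV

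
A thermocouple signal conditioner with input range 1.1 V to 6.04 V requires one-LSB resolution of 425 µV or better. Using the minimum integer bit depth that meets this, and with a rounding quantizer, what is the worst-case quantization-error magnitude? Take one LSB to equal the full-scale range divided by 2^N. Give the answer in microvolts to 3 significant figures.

The full-scale span is 6.04 − (1.1) = 4.94 V.
Levels needed ≥ 4.94/425 µV = 11620. 2^14 = 16384 suffices, so N_min = 14.
One LSB is 4.94 V / 16384 = 301.51 µV.
Half an LSB is 151 µV.

151 µV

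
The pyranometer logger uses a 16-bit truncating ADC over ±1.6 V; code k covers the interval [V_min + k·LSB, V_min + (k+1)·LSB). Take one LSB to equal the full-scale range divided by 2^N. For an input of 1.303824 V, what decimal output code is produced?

Range = 1.6 − (-1.6) = 3.2 V. LSB = 3.2 V / 2^16 ≈ 48.83 µV.
V_in − V_min = 1.303824 − (-1.6) = 2.903824 V.
Divide by LSB: 2.903824 × 65536/3.2 = 59470.3155.
Truncating gives code 59470.

59470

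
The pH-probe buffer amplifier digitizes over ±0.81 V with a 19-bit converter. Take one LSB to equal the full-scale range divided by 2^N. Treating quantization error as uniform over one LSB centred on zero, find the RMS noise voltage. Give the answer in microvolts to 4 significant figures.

0.8920 µV

The full-scale span is 0.81 − (-0.81) = 1.62 V.
One LSB is 1.62 V / 524288 = 3.08990 µV.
For a uniform distribution on [−LSB/2, +LSB/2], V_rms = LSB/√12 = 3.08990 µV/3.4641 = 0.8920 µV.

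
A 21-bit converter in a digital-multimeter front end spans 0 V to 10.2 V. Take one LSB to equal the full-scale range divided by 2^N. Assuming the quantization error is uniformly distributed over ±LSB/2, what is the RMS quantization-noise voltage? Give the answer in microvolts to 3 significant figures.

1.40 µV

Full-scale range = 10.2 V.
LSB = 10.2 V / 2^21 = 4.8637 µV.
V_rms = LSB/√12 = 4.8637 µV / √12 = 1.40 µV.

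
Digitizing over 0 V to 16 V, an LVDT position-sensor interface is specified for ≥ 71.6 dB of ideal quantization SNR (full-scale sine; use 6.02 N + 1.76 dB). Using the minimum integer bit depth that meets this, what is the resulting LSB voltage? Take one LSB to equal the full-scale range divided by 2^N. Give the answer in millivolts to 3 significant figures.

3.91 mV

V_FS = 16 V.
N ≥ (71.6 − 1.76)/6.02 = 11.601 → N_min = 12.
Step size = 16/4096 V = 3.91 mV.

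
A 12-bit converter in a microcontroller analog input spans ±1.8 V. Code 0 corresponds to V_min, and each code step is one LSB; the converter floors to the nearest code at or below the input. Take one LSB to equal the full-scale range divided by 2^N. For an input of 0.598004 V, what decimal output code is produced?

2728

Span: 1.8 V − (-1.8 V) = 3.6 V. LSB = 3.6 V / 2^12 ≈ 0.8789 mV.
code = ⌊(V_in − V_min)/LSB⌋ = ⌊(V_in − V_min) × 2^12 / range⌋
     = ⌊(0.598004 − (-1.8)) × 4096 / 3.6⌋ = ⌊2.398004 × 4096/3.6⌋
     = ⌊2728.396⌋ = 2728.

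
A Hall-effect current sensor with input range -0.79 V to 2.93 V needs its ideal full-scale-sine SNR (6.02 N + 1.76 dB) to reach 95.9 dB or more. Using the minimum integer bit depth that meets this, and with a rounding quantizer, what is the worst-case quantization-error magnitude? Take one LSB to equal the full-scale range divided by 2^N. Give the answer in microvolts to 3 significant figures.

28.4 µV

Full-scale range = 2.93 V − (-0.79 V) = 3.72 V.
Required N = ⌈(95.9 − 1.76)/6.02⌉ = ⌈15.638⌉ = 16.
One LSB is 3.72 V / 65536 = 56.763 µV.
Max error for round-to-nearest is LSB/2 = 28.4 µV.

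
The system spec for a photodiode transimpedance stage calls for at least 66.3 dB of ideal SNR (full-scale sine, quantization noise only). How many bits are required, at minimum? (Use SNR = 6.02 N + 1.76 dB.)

Solving 6.02 N ≥ 66.3 − 1.76: N ≥ 10.721. Round up → N = 11.

11 bits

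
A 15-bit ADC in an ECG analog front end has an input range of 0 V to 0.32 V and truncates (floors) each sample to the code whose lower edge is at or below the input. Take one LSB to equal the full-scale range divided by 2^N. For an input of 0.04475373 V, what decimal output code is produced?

4582

Full-scale range = 0.32 V. LSB = 0.32 V / 2^15 ≈ 9.766 µV.
V_in − V_min = 0.04475373 − (0) = 0.04475373 V.
Divide by LSB: 0.04475373 × 32768/0.32 = 4582.7820.
Truncating gives code 4582.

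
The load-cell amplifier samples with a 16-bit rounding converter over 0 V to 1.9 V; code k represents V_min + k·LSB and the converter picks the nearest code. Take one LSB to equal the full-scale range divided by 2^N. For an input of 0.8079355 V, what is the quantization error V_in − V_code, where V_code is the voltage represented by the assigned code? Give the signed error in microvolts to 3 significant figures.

−5.17 µV

Full-scale range = 1.9 V. LSB = 1.9 V / 2^16 ≈ 28.99 µV.
(V_in − V_min)/LSB = (0.8079355 − (0)) × 65536/1.9 = 27867.8215 → nearest code k = 27868.
V_code = 0 + (27868/65536) × 1.9 = 0.80794067383 V.
e = 0.8079355 − (0.80794067383) = −5.17 µV.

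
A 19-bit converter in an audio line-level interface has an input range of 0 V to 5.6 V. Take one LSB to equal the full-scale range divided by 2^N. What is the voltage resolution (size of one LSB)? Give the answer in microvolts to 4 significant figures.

10.68 µV

Span = 5.6 V.
2^19 = 524288 levels.
LSB = 5.6 V / 2^19 = 10.68 µV.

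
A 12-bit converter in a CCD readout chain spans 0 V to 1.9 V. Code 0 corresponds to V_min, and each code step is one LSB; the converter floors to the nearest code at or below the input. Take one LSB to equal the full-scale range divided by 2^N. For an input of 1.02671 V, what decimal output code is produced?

2213

Span = 1.9 V. LSB = 1.9 V / 2^12 ≈ 463.9 µV.
V_in − V_min = 1.02671 − (0) = 1.02671 V.
Divide by LSB: 1.02671 × 4096/1.9 = 2213.3706.
Truncating gives code 2213.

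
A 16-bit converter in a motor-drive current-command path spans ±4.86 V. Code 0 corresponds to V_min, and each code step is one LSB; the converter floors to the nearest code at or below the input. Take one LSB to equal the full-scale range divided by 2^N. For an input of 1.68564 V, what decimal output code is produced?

44133

The full-scale span is 4.86 − (-4.86) = 9.72 V. LSB = 9.72 V / 2^16 ≈ 148.3 µV.
V_in − V_min = 1.68564 − (-4.86) = 6.54564 V.
Divide by LSB: 6.54564 × 65536/9.72 = 44133.2369.
Truncating gives code 44133.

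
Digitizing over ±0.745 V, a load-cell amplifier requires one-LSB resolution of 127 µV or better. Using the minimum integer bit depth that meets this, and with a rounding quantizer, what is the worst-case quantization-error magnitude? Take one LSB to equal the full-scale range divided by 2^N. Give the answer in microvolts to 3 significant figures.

Range = 0.745 − (-0.745) = 1.49 V.
1.49 V / 127 µV = 11730. Since 2^13 = 8192 and 2^14 = 16384, N = 14.
LSB = 1.49 V ÷ 2^14 = 1.49/16384 V = 90.942 µV.
Max error for round-to-nearest is LSB/2 = 45.5 µV.

45.5 µV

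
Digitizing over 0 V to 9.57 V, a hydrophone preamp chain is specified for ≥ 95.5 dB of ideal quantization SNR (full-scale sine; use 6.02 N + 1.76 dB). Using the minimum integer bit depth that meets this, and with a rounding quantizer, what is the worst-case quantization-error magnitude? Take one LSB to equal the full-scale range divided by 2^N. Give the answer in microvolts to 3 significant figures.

Full-scale range = 9.57 V.
N ≥ (95.5 − 1.76)/6.02 = 15.571 → N_min = 16.
LSB = 9.57 V / 2^16 = 146.03 µV.
Half an LSB is 73.0 µV.

73.0 µV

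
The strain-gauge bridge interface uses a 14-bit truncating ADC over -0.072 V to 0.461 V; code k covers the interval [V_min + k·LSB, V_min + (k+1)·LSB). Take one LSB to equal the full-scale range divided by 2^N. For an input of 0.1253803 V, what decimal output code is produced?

Full-scale range = 0.461 V − (-0.072 V) = 0.533 V. LSB = 0.533 V / 2^14 ≈ 32.53 µV.
V_in − V_min = 0.1253803 − (-0.072) = 0.1973803 V.
Divide by LSB: 0.1973803 × 16384/0.533 = 6067.3149.
Truncating gives code 6067.

6067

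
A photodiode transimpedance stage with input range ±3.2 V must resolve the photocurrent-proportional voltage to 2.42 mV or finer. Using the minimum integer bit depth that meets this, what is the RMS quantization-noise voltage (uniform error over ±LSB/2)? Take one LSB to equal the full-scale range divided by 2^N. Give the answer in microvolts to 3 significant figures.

451 µV

Range = 3.2 − (-3.2) = 6.4 V.
6.4 V / 2.42 mV = 2645. Since 2^11 = 2048 and 2^12 = 4096, N = 12.
LSB = 6.4 V / 2^12 = 1.5625 mV.
V_rms = LSB/√12 = 451 µV.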